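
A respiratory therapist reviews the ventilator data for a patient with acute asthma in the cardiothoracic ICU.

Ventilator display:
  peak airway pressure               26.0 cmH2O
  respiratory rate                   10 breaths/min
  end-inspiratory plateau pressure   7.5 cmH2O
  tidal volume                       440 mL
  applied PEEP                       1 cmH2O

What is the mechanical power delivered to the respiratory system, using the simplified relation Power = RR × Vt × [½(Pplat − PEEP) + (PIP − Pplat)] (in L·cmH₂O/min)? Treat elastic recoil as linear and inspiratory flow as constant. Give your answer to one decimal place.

95.7

Per-breath work = Vt × [½(Pplat−PEEP) + (PIP−Pplat)] = 0.440 × [0.5×6.5 + 18.5] = 0.440 × 21.75 = 9.57 L·cmH2O.
Power = 10 × 9.57 = 95.7 L·cmH2O/min.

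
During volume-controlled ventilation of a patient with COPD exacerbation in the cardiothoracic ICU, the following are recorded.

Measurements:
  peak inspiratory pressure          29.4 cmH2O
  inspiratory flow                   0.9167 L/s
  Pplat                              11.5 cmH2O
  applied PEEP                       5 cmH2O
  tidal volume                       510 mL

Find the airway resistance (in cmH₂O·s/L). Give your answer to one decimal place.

Raw = (PIP − Pplat) / flow = (29.4 − 11.5) / 0.9167 = 17.9 / 0.9167 = 19.527 cmH2O·s/L.

19.5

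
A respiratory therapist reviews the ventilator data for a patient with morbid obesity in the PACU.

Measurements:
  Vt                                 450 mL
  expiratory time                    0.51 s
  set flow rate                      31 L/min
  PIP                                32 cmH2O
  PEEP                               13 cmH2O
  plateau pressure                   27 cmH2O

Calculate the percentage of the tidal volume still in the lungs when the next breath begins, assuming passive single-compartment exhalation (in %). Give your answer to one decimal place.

19.4

Flow: 31 L/min ÷ 60 = 0.5167 L/s.
R = (PIP − Pplat)/V̇ = (32 − 27) / 0.5167 = 5.0/0.5167 = 9.677 cmH2O·s/L.
C = Vt/(Pplat − PEEP) = 450.0 / (27 − 13) = 450.0/14.0 = 32.143 mL/cmH2O.
τ = R × C = 9.677 × 0.03214 L/cmH2O = 0.311 s.
Fraction remaining at end-expiration = e^(−Te/τ) = e^(−0.51/0.311) = 0.194 → 19.4%.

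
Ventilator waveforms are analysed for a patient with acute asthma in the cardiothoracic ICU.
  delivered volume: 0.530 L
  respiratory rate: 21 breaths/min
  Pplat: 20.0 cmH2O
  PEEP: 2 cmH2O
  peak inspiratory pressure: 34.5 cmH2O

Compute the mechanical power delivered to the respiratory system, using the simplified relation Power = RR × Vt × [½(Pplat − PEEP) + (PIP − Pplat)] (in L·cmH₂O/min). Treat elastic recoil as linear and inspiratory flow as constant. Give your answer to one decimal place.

261.6

Per-breath work = Vt × [½(Pplat−PEEP) + (PIP−Pplat)] = 0.530 × [0.5×18.0 + 14.5] = 0.530 × 23.5 = 12.455 L·cmH2O.
Power = 21 × 12.455 = 261.56 L·cmH2O/min.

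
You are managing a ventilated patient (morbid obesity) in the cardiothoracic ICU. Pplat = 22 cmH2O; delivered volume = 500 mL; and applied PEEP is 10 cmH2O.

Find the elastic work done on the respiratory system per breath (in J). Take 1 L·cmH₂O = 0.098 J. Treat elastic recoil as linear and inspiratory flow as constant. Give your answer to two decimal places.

0.29

Elastic work ≈ ½ × (Pplat − PEEP) × Vt = 0.5 × (22 − 10) × 0.500 L = 0.5 × 12.0 × 0.500 = 3.0 L·cmH2O.
× 0.098 J/(L·cmH2O) → 0.294 J.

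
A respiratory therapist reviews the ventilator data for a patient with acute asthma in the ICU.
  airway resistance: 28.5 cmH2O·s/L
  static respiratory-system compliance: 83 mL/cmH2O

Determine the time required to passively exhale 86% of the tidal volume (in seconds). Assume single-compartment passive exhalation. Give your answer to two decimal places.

4.65

τ = R × C = 28.5 × 83 mL/cmH2O = 28.5 × 0.083 L/cmH2O = 2.366 s.
Exhaled fraction f = 1 − e^(−t/τ) → t = −τ·ln(1 − f) = −2.366·ln(0.14) = 4.652 s.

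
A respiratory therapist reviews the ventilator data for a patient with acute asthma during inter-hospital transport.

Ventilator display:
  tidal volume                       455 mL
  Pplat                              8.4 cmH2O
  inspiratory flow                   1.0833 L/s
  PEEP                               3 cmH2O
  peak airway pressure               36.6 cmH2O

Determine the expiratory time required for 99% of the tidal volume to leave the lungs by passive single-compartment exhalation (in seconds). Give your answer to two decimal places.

10.10

R = (PIP − Pplat)/V̇ = (36.6 − 8.4) / 1.0833 = 28.2/1.0833 = 26.032 cmH2O·s/L.
C = Vt/(Pplat − PEEP) = 455.0 / (8.4 − 3) = 455.0/5.4 = 84.259 mL/cmH2O.
τ = R × C = 26.032 × 0.08426 L/cmH2O = 2.193 s.
t = −τ·ln(1 − 0.99) = −2.193·ln(0.01) = 10.099 s.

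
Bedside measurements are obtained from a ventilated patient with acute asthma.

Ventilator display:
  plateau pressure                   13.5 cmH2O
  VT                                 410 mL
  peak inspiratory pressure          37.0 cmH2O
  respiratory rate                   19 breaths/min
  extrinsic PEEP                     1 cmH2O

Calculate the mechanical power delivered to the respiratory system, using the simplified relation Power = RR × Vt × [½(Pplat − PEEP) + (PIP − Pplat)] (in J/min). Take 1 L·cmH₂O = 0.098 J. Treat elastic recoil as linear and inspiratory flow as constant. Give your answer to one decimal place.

22.7

Per-breath work = Vt × [½(Pplat−PEEP) + (PIP−Pplat)] = 0.410 × [0.5×12.5 + 23.5] = 0.410 × 29.75 = 12.198 L·cmH2O.
Power = 19 × 12.198 = 231.76 L·cmH2O/min.
× 0.098 J/(L·cmH2O) → 22.712 J/min.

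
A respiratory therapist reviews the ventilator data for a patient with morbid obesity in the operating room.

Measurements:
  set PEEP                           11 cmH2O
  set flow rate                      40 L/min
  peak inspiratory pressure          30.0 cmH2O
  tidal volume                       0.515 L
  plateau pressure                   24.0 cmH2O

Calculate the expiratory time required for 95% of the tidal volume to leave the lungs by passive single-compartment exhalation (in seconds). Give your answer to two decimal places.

Flow: 40 L/min ÷ 60 = 0.6667 L/s.
R = (PIP − Pplat)/V̇ = (30.0 − 24.0) / 0.6667 = 6.0/0.6667 = 9.0 cmH2O·s/L.
C = Vt/(Pplat − PEEP) = 515.0 / (24.0 − 11) = 515.0/13.0 = 39.615 mL/cmH2O.
τ = R × C = 9.0 × 0.03962 L/cmH2O = 0.3566 s.
t = −τ·ln(1 − 0.95) = −0.3566·ln(0.05) = 1.068 s.

1.07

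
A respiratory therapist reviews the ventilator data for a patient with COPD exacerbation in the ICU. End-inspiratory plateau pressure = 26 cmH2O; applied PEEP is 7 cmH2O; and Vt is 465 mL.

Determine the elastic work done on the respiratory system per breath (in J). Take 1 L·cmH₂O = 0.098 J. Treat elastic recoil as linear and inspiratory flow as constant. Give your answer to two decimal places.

Elastic work ≈ ½ × (Pplat − PEEP) × Vt = 0.5 × (26 − 7) × 0.465 L = 0.5 × 19.0 × 0.465 = 4.418 L·cmH2O.
× 0.098 J/(L·cmH2O) → 0.433 J.

0.43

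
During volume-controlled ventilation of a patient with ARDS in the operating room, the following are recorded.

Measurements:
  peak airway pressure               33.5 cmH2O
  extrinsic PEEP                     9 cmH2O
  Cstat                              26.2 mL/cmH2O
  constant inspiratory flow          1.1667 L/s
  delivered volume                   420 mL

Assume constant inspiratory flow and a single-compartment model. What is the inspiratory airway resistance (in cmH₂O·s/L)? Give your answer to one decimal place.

7.3

Equation of motion (constant flow): PIP = Vt/C + R·V̇ + PEEP.
R·V̇ = PIP − Vt/C − PEEP = 33.5 − 420/26.2 − 9 = 33.5 − 16.031 − 9 = 8.469 cmH2O.
R = 8.469 / 1.1667 = 7.259 cmH2O·s/L.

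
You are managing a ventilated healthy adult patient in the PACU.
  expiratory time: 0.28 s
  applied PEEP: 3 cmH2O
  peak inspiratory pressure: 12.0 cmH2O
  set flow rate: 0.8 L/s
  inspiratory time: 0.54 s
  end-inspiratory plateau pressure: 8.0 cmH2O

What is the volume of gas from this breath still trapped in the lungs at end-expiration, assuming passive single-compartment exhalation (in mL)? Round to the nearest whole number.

Vt = flow × Ti = 0.8 L/s × 0.54 s × 1000 mL/L = 432.0 mL.
R = (PIP − Pplat)/V̇ = (12.0 − 8.0) / 0.8 = 4.0/0.8 = 5.0 cmH2O·s/L.
C = Vt/(Pplat − PEEP) = 432.0 / (8.0 − 3) = 432.0/5.0 = 86.4 mL/cmH2O.
τ = R × C = 5.0 × 0.0864 L/cmH2O = 0.432 s.
Fraction remaining = e^(−Te/τ) = e^(−0.28/0.432) = 0.523.
Trapped volume = 432.0 × 0.523 = 225.94 mL.

226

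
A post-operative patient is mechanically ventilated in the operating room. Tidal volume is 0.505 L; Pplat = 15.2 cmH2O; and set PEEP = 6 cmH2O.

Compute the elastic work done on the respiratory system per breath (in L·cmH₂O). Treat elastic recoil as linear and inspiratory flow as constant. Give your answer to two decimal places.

2.32

Elastic work ≈ ½ × (Pplat − PEEP) × Vt = 0.5 × (15.2 − 6) × 0.505 L = 0.5 × 9.2 × 0.505 = 2.323 L·cmH2O.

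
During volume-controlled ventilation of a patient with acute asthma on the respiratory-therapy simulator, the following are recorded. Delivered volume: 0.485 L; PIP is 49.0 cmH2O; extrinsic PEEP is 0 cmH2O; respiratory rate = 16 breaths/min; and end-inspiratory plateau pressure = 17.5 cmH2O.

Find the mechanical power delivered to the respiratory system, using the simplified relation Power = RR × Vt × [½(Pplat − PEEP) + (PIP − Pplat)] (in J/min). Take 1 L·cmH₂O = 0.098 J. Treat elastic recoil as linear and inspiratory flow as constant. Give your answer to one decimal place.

Per-breath work = Vt × [½(Pplat−PEEP) + (PIP−Pplat)] = 0.485 × [0.5×17.5 + 31.5] = 0.485 × 40.25 = 19.521 L·cmH2O.
Power = 16 × 19.521 = 312.34 L·cmH2O/min.
× 0.098 J/(L·cmH2O) → 30.609 J/min.

30.6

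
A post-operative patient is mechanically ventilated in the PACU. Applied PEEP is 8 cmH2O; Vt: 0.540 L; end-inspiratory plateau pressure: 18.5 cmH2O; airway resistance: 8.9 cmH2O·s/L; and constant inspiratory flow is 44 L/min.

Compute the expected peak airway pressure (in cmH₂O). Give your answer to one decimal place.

Flow: 44 L/min ÷ 60 = 0.7333 L/s.
PIP = Pplat + Raw × flow = 18.5 + 8.9 × 0.7333 = 18.5 + 6.526 = 25.026 cmH2O.

25.0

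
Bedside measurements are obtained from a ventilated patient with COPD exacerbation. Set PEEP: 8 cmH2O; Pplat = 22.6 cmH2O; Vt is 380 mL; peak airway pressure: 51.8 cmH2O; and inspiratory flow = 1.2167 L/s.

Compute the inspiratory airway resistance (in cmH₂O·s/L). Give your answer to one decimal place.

24.0

Raw = (PIP − Pplat) / flow = (51.8 − 22.6) / 1.2167 = 29.2 / 1.2167 = 23.999 cmH2O·s/L.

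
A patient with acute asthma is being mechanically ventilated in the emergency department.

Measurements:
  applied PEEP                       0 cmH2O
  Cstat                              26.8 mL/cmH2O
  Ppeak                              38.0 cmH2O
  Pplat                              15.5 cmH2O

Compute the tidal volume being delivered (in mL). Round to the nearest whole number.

Vt = Cstat × (Pplat − PEEP) = 26.8 × (15.5 − 0) = 26.8 × 15.5 = 415.4 mL.

415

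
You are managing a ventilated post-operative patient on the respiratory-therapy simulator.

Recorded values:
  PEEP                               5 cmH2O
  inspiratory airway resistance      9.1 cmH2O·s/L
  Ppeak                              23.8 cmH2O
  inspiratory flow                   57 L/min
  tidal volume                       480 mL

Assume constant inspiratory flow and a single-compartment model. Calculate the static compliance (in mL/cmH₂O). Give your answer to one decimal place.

47.3

Flow: 57 L/min ÷ 60 = 0.95 L/s.
Equation of motion (constant flow): PIP = Vt/C + R·V̇ + PEEP.
Vt/C = PIP − R·V̇ − PEEP = 23.8 − 9.1×0.95 − 5 = 23.8 − 8.645 − 5 = 10.155 cmH2O.
C = Vt / 10.155 = 480 / 10.155 = 47.267 mL/cmH2O.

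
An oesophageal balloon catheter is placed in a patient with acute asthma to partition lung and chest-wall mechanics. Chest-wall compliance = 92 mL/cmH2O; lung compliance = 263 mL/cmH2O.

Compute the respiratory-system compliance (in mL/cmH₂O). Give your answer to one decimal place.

Lung and chest wall are elastances in series: 1/Crs = 1/CL + 1/Ccw.
1/Crs = 1/263 + 1/92 = 0.01467.
Crs = 68.166 mL/cmH2O.

68.2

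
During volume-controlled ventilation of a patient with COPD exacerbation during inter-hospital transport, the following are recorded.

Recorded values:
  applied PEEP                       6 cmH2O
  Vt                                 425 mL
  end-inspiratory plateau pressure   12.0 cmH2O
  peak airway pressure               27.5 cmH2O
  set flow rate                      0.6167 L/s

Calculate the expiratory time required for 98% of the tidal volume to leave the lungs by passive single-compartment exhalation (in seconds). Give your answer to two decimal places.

R = (PIP − Pplat)/V̇ = (27.5 − 12.0) / 0.6167 = 15.5/0.6167 = 25.134 cmH2O·s/L.
C = Vt/(Pplat − PEEP) = 425.0 / (12.0 − 6) = 425.0/6.0 = 70.833 mL/cmH2O.
τ = R × C = 25.134 × 0.07083 L/cmH2O = 1.78 s.
t = −τ·ln(1 − 0.98) = −1.78·ln(0.02) = 6.963 s.

6.96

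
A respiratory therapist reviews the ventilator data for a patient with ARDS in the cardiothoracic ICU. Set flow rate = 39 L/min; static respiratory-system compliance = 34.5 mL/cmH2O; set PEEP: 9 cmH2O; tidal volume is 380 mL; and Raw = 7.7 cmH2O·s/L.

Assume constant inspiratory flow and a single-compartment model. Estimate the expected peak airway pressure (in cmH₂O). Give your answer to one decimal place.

Flow: 39 L/min ÷ 60 = 0.65 L/s.
Equation of motion (constant flow): PIP = Vt/C + R·V̇ + PEEP.
PIP = 380/34.5 + 7.7×0.65 + 9 = 11.014 + 5.005 + 9 = 25.019 cmH2O.

25.0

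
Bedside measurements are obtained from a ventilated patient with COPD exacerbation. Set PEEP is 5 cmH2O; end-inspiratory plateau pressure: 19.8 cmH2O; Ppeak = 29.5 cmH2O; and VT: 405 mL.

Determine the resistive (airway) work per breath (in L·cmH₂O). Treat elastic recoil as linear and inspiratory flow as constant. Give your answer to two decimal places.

3.93

With constant inspiratory flow the resistive pressure is constant at PIP − Pplat = 29.5 − 19.8 = 9.7 cmH2O, so resistive work = 9.7 × 0.405 = 3.929 L·cmH2O.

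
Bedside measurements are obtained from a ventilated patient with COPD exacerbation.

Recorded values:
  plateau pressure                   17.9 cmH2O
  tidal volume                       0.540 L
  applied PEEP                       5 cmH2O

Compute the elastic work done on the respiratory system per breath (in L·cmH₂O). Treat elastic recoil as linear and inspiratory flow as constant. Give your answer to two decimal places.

3.48

Elastic work ≈ ½ × (Pplat − PEEP) × Vt = 0.5 × (17.9 − 5) × 0.540 L = 0.5 × 12.9 × 0.540 = 3.483 L·cmH2O.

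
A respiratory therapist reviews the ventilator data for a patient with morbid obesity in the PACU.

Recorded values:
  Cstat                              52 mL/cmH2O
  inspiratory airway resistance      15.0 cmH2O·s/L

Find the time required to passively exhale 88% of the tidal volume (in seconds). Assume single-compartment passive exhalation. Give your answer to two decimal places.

1.65

τ = R × C = 15.0 × 52 mL/cmH2O = 15.0 × 0.052 L/cmH2O = 0.78 s.
Exhaled fraction f = 1 − e^(−t/τ) → t = −τ·ln(1 − f) = −0.78·ln(0.12) = 1.654 s.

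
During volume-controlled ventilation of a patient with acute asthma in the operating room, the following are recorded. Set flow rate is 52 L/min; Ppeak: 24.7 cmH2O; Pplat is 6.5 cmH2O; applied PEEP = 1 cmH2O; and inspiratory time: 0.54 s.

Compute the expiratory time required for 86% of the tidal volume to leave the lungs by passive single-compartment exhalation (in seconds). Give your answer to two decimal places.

3.51

Flow: 52 L/min ÷ 60 = 0.8667 L/s.
Vt = flow × Ti = 0.8667 L/s × 0.54 s × 1000 mL/L = 468.02 mL.
R = (PIP − Pplat)/V̇ = (24.7 − 6.5) / 0.8667 = 18.2/0.8667 = 20.999 cmH2O·s/L.
C = Vt/(Pplat − PEEP) = 468.02 / (6.5 − 1) = 468.02/5.5 = 85.095 mL/cmH2O.
τ = R × C = 20.999 × 0.0851 L/cmH2O = 1.787 s.
t = −τ·ln(1 − 0.86) = −1.787·ln(0.14) = 3.513 s.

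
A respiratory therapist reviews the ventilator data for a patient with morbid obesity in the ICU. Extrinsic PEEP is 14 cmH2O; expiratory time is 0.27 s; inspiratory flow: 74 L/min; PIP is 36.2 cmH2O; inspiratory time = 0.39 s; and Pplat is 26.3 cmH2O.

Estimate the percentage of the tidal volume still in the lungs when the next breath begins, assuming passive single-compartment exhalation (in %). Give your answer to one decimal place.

42.3

Flow: 74 L/min ÷ 60 = 1.2333 L/s.
Vt = flow × Ti = 1.2333 L/s × 0.39 s × 1000 mL/L = 480.99 mL.
R = (PIP − Pplat)/V̇ = (36.2 − 26.3) / 1.2333 = 9.9/1.2333 = 8.027 cmH2O·s/L.
C = Vt/(Pplat − PEEP) = 480.99 / (26.3 − 14) = 480.99/12.3 = 39.105 mL/cmH2O.
τ = R × C = 8.027 × 0.03911 L/cmH2O = 0.3139 s.
Fraction remaining at end-expiration = e^(−Te/τ) = e^(−0.27/0.3139) = 0.4231 → 42.31%.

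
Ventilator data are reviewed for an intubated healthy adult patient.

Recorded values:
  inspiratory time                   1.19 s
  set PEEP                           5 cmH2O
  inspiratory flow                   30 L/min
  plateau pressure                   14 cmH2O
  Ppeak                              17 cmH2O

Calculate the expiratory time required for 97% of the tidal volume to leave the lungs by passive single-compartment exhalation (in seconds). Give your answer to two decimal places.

1.39

Flow: 30 L/min ÷ 60 = 0.5 L/s.
Vt = flow × Ti = 0.5 L/s × 1.19 s × 1000 mL/L = 595.0 mL.
R = (PIP − Pplat)/V̇ = (17 − 14) / 0.5 = 3.0/0.5 = 6.0 cmH2O·s/L.
C = Vt/(Pplat − PEEP) = 595.0 / (14 − 5) = 595.0/9.0 = 66.111 mL/cmH2O.
τ = R × C = 6.0 × 0.06611 L/cmH2O = 0.3967 s.
t = −τ·ln(1 − 0.97) = −0.3967·ln(0.03) = 1.391 s.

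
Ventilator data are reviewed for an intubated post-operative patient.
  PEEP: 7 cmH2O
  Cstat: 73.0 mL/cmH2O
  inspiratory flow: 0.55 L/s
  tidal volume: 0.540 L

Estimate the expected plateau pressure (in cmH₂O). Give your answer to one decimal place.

Pplat = PEEP + Vt / Cstat = 7 + 540 / 73.0 = 7 + 7.397 = 14.397 cmH2O.

14.4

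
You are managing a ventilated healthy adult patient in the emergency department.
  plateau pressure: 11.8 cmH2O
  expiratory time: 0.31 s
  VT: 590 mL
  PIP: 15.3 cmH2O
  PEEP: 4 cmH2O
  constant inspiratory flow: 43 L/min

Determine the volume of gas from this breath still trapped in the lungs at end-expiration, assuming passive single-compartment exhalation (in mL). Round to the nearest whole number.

255

Flow: 43 L/min ÷ 60 = 0.7167 L/s.
R = (PIP − Pplat)/V̇ = (15.3 − 11.8) / 0.7167 = 3.5/0.7167 = 4.883 cmH2O·s/L.
C = Vt/(Pplat − PEEP) = 590.0 / (11.8 − 4) = 590.0/7.8 = 75.641 mL/cmH2O.
τ = R × C = 4.883 × 0.07564 L/cmH2O = 0.3694 s.
Fraction remaining = e^(−Te/τ) = e^(−0.31/0.3694) = 0.4321.
Trapped volume = 590.0 × 0.4321 = 254.94 mL.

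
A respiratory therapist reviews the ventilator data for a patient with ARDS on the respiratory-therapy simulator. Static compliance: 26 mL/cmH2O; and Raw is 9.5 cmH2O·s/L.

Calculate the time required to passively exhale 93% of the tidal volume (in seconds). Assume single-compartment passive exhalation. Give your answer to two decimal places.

0.66

τ = R × C = 9.5 × 26 mL/cmH2O = 9.5 × 0.026 L/cmH2O = 0.247 s.
Exhaled fraction f = 1 − e^(−t/τ) → t = −τ·ln(1 − f) = −0.247·ln(0.07) = 0.6568 s.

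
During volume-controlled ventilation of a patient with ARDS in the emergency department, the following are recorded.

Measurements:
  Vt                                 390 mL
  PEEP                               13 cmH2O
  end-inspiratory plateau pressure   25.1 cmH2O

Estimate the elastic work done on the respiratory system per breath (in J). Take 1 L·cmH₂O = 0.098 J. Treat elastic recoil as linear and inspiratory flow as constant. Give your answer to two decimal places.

0.23

Elastic work ≈ ½ × (Pplat − PEEP) × Vt = 0.5 × (25.1 − 13) × 0.390 L = 0.5 × 12.1 × 0.390 = 2.36 L·cmH2O.
× 0.098 J/(L·cmH2O) → 0.2313 J.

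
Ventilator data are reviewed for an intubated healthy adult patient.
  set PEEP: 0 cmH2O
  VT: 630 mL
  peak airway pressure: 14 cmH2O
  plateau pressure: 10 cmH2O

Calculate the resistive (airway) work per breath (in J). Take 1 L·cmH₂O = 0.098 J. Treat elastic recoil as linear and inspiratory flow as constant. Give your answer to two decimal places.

With constant inspiratory flow the resistive pressure is constant at PIP − Pplat = 14 − 10 = 4.0 cmH2O, so resistive work = 4.0 × 0.630 = 2.52 L·cmH2O.
× 0.098 J/(L·cmH2O) → 0.247 J.

0.25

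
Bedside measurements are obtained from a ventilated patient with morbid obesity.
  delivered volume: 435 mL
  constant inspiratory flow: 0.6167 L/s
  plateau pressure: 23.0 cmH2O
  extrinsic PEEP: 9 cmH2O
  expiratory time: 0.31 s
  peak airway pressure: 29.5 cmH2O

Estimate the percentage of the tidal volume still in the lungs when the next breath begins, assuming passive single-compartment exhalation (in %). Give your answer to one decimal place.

R = (PIP − Pplat)/V̇ = (29.5 − 23.0) / 0.6167 = 6.5/0.6167 = 10.54 cmH2O·s/L.
C = Vt/(Pplat − PEEP) = 435.0 / (23.0 − 9) = 435.0/14.0 = 31.071 mL/cmH2O.
τ = R × C = 10.54 × 0.03107 L/cmH2O = 0.3275 s.
Fraction remaining at end-expiration = e^(−Te/τ) = e^(−0.31/0.3275) = 0.3881 → 38.81%.

38.8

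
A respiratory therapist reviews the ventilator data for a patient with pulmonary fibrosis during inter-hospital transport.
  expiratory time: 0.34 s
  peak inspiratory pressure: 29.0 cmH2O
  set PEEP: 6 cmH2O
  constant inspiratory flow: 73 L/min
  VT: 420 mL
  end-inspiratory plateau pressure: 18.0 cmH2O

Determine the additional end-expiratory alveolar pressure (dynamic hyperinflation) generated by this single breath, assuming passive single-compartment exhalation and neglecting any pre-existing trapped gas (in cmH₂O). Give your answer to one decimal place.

4.1

Flow: 73 L/min ÷ 60 = 1.2167 L/s.
R = (PIP − Pplat)/V̇ = (29.0 − 18.0) / 1.2167 = 11.0/1.2167 = 9.041 cmH2O·s/L.
C = Vt/(Pplat − PEEP) = 420.0 / (18.0 − 6) = 420.0/12.0 = 35.0 mL/cmH2O.
τ = R × C = 9.041 × 0.035 L/cmH2O = 0.3164 s.
Fraction remaining = e^(−Te/τ) = e^(−0.34/0.3164) = 0.3414; trapped volume = 420.0 × 0.3414 = 143.39 mL.
Additional alveolar pressure from trapping ≈ V_trapped / C = 143.39 / 35.0 = 4.097 cmH2O.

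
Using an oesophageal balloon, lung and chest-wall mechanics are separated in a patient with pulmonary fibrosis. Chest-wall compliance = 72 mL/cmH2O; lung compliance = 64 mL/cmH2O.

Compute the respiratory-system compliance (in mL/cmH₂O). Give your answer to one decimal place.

33.9

Lung and chest wall are elastances in series: 1/Crs = 1/CL + 1/Ccw.
1/Crs = 1/64 + 1/72 = 0.02951.
Crs = 33.887 mL/cmH2O.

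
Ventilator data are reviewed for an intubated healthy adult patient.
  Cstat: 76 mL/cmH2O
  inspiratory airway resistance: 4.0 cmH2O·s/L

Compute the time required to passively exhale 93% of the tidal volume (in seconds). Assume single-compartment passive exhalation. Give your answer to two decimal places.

τ = R × C = 4.0 × 76 mL/cmH2O = 4.0 × 0.076 L/cmH2O = 0.304 s.
Exhaled fraction f = 1 − e^(−t/τ) → t = −τ·ln(1 − f) = −0.304·ln(0.07) = 0.8084 s.

0.81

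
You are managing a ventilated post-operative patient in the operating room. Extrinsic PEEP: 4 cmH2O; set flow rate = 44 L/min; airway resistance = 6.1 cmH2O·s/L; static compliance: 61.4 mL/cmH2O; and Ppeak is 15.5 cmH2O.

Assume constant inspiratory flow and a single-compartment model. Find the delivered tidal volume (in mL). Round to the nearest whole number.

431

Flow: 44 L/min ÷ 60 = 0.7333 L/s.
Equation of motion (constant flow): PIP = Vt/C + R·V̇ + PEEP.
Vt/C = PIP − R·V̇ − PEEP = 15.5 − 4.473 − 4 = 7.027 cmH2O.
Vt = C × 7.027 = 61.4 × 7.027 = 431.46 mL.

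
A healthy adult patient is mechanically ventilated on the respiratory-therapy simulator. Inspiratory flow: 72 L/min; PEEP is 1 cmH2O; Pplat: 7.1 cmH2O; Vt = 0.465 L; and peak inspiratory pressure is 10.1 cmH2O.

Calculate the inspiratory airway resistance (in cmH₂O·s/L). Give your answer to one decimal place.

2.5

Flow: 72 L/min ÷ 60 = 1.2 L/s.
Raw = (PIP − Pplat) / flow = (10.1 − 7.1) / 1.2 = 3.0 / 1.2 = 2.5 cmH2O·s/L.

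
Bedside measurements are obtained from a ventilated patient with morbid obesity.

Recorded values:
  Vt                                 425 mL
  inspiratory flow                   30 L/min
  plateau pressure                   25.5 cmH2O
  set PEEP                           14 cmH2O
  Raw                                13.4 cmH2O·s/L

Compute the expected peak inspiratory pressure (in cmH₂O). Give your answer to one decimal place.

32.2

Flow: 30 L/min ÷ 60 = 0.5 L/s.
PIP = Pplat + Raw × flow = 25.5 + 13.4 × 0.5 = 25.5 + 6.7 = 32.2 cmH2O.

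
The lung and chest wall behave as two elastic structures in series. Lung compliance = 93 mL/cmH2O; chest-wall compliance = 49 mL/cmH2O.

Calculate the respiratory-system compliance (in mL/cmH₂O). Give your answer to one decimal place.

Lung and chest wall are elastances in series: 1/Crs = 1/CL + 1/Ccw.
1/Crs = 1/93 + 1/49 = 0.03116.
Crs = 32.092 mL/cmH2O.

32.1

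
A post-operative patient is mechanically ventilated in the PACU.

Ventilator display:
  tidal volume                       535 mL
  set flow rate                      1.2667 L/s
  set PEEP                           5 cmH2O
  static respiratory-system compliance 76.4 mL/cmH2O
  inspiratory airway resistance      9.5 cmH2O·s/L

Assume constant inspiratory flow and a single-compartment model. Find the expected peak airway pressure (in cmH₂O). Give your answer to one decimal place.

24.0

Equation of motion (constant flow): PIP = Vt/C + R·V̇ + PEEP.
PIP = 535/76.4 + 9.5×1.2667 + 5 = 7.003 + 12.034 + 5 = 24.037 cmH2O.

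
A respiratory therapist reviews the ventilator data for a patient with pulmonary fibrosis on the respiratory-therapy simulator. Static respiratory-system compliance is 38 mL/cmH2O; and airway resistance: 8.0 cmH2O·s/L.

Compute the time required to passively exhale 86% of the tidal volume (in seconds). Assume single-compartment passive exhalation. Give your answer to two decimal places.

0.60

τ = R × C = 8.0 × 38 mL/cmH2O = 8.0 × 0.038 L/cmH2O = 0.304 s.
Exhaled fraction f = 1 − e^(−t/τ) → t = −τ·ln(1 − f) = −0.304·ln(0.14) = 0.5977 s.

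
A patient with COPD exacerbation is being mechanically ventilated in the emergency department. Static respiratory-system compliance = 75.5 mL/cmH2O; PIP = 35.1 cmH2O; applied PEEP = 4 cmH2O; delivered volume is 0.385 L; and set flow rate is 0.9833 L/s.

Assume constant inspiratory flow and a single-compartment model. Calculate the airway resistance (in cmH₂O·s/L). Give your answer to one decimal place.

Equation of motion (constant flow): PIP = Vt/C + R·V̇ + PEEP.
R·V̇ = PIP − Vt/C − PEEP = 35.1 − 385/75.5 − 4 = 35.1 − 5.099 − 4 = 26.001 cmH2O.
R = 26.001 / 0.9833 = 26.443 cmH2O·s/L.

26.4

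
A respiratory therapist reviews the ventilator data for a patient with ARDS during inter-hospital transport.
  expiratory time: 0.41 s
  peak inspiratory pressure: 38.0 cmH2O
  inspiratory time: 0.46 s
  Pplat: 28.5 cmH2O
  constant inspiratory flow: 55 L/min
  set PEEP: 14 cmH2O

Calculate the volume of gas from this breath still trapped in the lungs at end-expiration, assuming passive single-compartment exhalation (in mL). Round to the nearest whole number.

108

Flow: 55 L/min ÷ 60 = 0.9167 L/s.
Vt = flow × Ti = 0.9167 L/s × 0.46 s × 1000 mL/L = 421.68 mL.
R = (PIP − Pplat)/V̇ = (38.0 − 28.5) / 0.9167 = 9.5/0.9167 = 10.363 cmH2O·s/L.
C = Vt/(Pplat − PEEP) = 421.68 / (28.5 − 14) = 421.68/14.5 = 29.081 mL/cmH2O.
τ = R × C = 10.363 × 0.02908 L/cmH2O = 0.3014 s.
Fraction remaining = e^(−Te/τ) = e^(−0.41/0.3014) = 0.2566.
Trapped volume = 421.68 × 0.2566 = 108.2 mL.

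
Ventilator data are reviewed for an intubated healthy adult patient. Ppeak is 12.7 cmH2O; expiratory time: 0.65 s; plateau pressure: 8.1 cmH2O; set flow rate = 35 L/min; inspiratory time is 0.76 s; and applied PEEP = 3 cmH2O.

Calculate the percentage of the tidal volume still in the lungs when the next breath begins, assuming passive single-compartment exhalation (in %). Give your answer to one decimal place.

Flow: 35 L/min ÷ 60 = 0.5833 L/s.
Vt = flow × Ti = 0.5833 L/s × 0.76 s × 1000 mL/L = 443.31 mL.
R = (PIP − Pplat)/V̇ = (12.7 − 8.1) / 0.5833 = 4.6/0.5833 = 7.886 cmH2O·s/L.
C = Vt/(Pplat − PEEP) = 443.31 / (8.1 − 3) = 443.31/5.1 = 86.924 mL/cmH2O.
τ = R × C = 7.886 × 0.08692 L/cmH2O = 0.6855 s.
Fraction remaining at end-expiration = e^(−Te/τ) = e^(−0.65/0.6855) = 0.3874 → 38.74%.

38.7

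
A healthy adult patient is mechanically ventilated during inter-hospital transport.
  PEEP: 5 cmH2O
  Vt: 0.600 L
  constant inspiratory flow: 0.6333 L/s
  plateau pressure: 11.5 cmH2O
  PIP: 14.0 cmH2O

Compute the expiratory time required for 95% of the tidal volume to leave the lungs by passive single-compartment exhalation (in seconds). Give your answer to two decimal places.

R = (PIP − Pplat)/V̇ = (14.0 − 11.5) / 0.6333 = 2.5/0.6333 = 3.948 cmH2O·s/L.
C = Vt/(Pplat − PEEP) = 600.0 / (11.5 − 5) = 600.0/6.5 = 92.308 mL/cmH2O.
τ = R × C = 3.948 × 0.09231 L/cmH2O = 0.3644 s.
t = −τ·ln(1 − 0.95) = −0.3644·ln(0.05) = 1.092 s.

1.09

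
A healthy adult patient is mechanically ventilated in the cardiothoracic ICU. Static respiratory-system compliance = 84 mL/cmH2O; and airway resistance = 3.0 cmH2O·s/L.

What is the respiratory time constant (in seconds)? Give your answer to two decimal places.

τ = R × C = 3.0 × 84 mL/cmH2O = 3.0 × 0.084 L/cmH2O = 0.252 s.

0.25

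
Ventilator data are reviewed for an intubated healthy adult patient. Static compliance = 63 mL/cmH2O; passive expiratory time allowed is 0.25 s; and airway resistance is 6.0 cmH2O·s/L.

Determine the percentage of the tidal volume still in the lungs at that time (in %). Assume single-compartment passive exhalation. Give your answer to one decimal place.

τ = R × C = 6.0 × 63 mL/cmH2O = 6.0 × 0.063 L/cmH2O = 0.378 s.
Passive exhalation: V(t)/V₀ = e^(−t/τ) = e^(−0.25/0.378) = 0.5161.
Fraction remaining = 0.5161 → 51.61%.

51.6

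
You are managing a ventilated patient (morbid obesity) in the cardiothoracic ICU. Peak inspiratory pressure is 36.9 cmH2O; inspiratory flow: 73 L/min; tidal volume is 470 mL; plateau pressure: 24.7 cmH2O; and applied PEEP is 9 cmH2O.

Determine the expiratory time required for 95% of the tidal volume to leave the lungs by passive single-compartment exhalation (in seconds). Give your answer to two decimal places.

Flow: 73 L/min ÷ 60 = 1.2167 L/s.
R = (PIP − Pplat)/V̇ = (36.9 − 24.7) / 1.2167 = 12.2/1.2167 = 10.027 cmH2O·s/L.
C = Vt/(Pplat − PEEP) = 470.0 / (24.7 − 9) = 470.0/15.7 = 29.936 mL/cmH2O.
τ = R × C = 10.027 × 0.02994 L/cmH2O = 0.3002 s.
t = −τ·ln(1 − 0.95) = −0.3002·ln(0.05) = 0.8993 s.

0.90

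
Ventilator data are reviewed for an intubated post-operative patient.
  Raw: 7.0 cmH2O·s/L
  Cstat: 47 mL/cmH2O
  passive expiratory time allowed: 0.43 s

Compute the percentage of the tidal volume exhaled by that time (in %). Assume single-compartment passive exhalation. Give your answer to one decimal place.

72.9

τ = R × C = 7.0 × 47 mL/cmH2O = 7.0 × 0.047 L/cmH2O = 0.329 s.
Passive exhalation: V(t)/V₀ = e^(−t/τ) = e^(−0.43/0.329) = 0.2706.
Fraction exhaled = 1 − 0.2706 = 0.7294 → 72.94%.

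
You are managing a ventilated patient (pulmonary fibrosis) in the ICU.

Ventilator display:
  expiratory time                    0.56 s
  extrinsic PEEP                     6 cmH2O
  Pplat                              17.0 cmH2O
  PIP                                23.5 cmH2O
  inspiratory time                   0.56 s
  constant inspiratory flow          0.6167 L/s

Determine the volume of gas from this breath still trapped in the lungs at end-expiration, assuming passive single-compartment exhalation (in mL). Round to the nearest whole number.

64

Vt = flow × Ti = 0.6167 L/s × 0.56 s × 1000 mL/L = 345.35 mL.
R = (PIP − Pplat)/V̇ = (23.5 − 17.0) / 0.6167 = 6.5/0.6167 = 10.54 cmH2O·s/L.
C = Vt/(Pplat − PEEP) = 345.35 / (17.0 − 6) = 345.35/11.0 = 31.395 mL/cmH2O.
τ = R × C = 10.54 × 0.0314 L/cmH2O = 0.331 s.
Fraction remaining = e^(−Te/τ) = e^(−0.56/0.331) = 0.1842.
Trapped volume = 345.35 × 0.1842 = 63.613 mL.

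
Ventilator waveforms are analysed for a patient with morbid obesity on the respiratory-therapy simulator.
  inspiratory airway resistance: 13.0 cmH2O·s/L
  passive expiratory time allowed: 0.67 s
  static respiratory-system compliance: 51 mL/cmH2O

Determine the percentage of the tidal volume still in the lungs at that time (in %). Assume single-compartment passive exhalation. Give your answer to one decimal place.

36.4

τ = R × C = 13.0 × 51 mL/cmH2O = 13.0 × 0.051 L/cmH2O = 0.663 s.
Passive exhalation: V(t)/V₀ = e^(−t/τ) = e^(−0.67/0.663) = 0.364.
Fraction remaining = 0.364 → 36.4%.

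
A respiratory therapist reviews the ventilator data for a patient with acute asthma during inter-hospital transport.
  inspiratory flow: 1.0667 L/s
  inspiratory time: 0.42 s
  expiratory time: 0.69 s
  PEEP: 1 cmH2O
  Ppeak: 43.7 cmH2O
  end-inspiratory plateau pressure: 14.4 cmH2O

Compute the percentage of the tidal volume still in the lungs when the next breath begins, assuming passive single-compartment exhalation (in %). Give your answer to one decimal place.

Vt = flow × Ti = 1.0667 L/s × 0.42 s × 1000 mL/L = 448.01 mL.
R = (PIP − Pplat)/V̇ = (43.7 − 14.4) / 1.0667 = 29.3/1.0667 = 27.468 cmH2O·s/L.
C = Vt/(Pplat − PEEP) = 448.01 / (14.4 − 1) = 448.01/13.4 = 33.434 mL/cmH2O.
τ = R × C = 27.468 × 0.03343 L/cmH2O = 0.9183 s.
Fraction remaining at end-expiration = e^(−Te/τ) = e^(−0.69/0.9183) = 0.4717 → 47.17%.

47.2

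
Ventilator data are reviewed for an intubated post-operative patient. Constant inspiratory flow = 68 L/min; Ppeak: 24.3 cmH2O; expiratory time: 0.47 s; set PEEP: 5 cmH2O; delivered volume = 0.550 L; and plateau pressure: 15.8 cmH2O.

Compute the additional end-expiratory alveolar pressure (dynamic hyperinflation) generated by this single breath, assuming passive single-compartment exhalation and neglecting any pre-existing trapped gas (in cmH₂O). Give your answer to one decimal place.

Flow: 68 L/min ÷ 60 = 1.1333 L/s.
R = (PIP − Pplat)/V̇ = (24.3 − 15.8) / 1.1333 = 8.5/1.1333 = 7.5 cmH2O·s/L.
C = Vt/(Pplat − PEEP) = 550.0 / (15.8 − 5) = 550.0/10.8 = 50.926 mL/cmH2O.
τ = R × C = 7.5 × 0.05093 L/cmH2O = 0.382 s.
Fraction remaining = e^(−Te/τ) = e^(−0.47/0.382) = 0.2922; trapped volume = 550.0 × 0.2922 = 160.71 mL.
Additional alveolar pressure from trapping ≈ V_trapped / C = 160.71 / 50.926 = 3.156 cmH2O.

3.2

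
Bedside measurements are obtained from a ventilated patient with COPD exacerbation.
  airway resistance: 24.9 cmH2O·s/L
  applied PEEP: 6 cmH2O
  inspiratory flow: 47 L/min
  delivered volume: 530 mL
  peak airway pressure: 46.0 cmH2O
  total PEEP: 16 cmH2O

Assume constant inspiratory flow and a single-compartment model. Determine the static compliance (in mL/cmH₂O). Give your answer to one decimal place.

Flow: 47 L/min ÷ 60 = 0.7833 L/s.
Total PEEP = 16 cmH2O (set 6 + intrinsic 10); this is the baseline alveolar pressure.
Equation of motion (constant flow): PIP = Vt/C + R·V̇ + PEEP.
Vt/C = PIP − R·V̇ − PEEP = 46.0 − 24.9×0.7833 − 16 = 46.0 − 19.504 − 16 = 10.496 cmH2O.
C = Vt / 10.496 = 530 / 10.496 = 50.495 mL/cmH2O.

50.5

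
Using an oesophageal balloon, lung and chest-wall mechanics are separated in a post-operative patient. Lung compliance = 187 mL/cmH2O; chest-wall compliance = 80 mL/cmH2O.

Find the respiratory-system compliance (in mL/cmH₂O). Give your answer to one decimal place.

Lung and chest wall are elastances in series: 1/Crs = 1/CL + 1/Ccw.
1/Crs = 1/187 + 1/80 = 0.01785.
Crs = 56.022 mL/cmH2O.

56.0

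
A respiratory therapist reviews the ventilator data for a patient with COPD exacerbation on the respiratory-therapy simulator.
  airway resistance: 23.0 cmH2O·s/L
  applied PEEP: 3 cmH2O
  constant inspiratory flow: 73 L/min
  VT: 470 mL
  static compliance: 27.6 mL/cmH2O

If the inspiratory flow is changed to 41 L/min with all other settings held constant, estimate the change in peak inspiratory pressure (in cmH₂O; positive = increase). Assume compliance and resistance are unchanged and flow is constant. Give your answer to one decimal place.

-12.3

Flow: 73 L/min ÷ 60 = 1.2167 L/s.
New flow: 41 L/min ÷ 60 = 0.6833 L/s.
PIP = Vt/C + R·V̇ + PEEP (constant-flow equation of motion).
Only the resistive term changes: ΔPIP = R × ΔV̇ = 23.0 × (0.6833 − 1.2167) = 23.0 × -0.5334 = -12.268 cmH2O.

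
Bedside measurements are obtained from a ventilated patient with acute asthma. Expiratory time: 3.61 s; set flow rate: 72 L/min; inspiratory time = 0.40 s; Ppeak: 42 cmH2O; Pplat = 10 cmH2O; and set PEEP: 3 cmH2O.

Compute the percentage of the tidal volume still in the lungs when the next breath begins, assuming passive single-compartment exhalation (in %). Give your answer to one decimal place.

13.9

Flow: 72 L/min ÷ 60 = 1.2 L/s.
Vt = flow × Ti = 1.2 L/s × 0.40 s × 1000 mL/L = 480.0 mL.
R = (PIP − Pplat)/V̇ = (42 − 10) / 1.2 = 32.0/1.2 = 26.667 cmH2O·s/L.
C = Vt/(Pplat − PEEP) = 480.0 / (10 − 3) = 480.0/7.0 = 68.571 mL/cmH2O.
τ = R × C = 26.667 × 0.06857 L/cmH2O = 1.829 s.
Fraction remaining at end-expiration = e^(−Te/τ) = e^(−3.61/1.829) = 0.1389 → 13.89%.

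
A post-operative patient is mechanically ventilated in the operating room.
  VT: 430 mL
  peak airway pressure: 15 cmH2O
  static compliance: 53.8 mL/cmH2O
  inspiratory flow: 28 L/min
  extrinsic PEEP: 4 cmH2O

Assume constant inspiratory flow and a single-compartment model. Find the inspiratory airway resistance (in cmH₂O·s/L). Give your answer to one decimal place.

6.4

Flow: 28 L/min ÷ 60 = 0.4667 L/s.
Equation of motion (constant flow): PIP = Vt/C + R·V̇ + PEEP.
R·V̇ = PIP − Vt/C − PEEP = 15 − 430/53.8 − 4 = 15 − 7.993 − 4 = 3.007 cmH2O.
R = 3.007 / 0.4667 = 6.443 cmH2O·s/L.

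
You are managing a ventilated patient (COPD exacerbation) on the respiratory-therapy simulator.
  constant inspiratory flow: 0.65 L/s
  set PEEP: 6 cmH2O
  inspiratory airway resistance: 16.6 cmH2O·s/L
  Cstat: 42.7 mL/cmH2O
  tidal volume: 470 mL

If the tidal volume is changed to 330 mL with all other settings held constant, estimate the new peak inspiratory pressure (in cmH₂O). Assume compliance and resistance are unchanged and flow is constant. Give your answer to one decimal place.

24.5

PIP = Vt/C + R·V̇ + PEEP (constant-flow equation of motion).
Only the elastic term changes: ΔPIP = ΔVt / C = (330 − 470) / 42.7 = -3.279 cmH2O.
Original PIP = 470/42.7 + 16.6×0.65 + 6 = 27.797 cmH2O; new PIP = 27.797 + (-3.279) = 24.518 cmH2O.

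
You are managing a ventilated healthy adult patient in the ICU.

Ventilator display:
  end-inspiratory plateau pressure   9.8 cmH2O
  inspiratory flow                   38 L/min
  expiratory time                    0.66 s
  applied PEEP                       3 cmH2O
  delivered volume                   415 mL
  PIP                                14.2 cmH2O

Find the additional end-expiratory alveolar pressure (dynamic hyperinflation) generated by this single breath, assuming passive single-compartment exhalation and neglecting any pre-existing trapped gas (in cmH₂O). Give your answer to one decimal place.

1.4

Flow: 38 L/min ÷ 60 = 0.6333 L/s.
R = (PIP − Pplat)/V̇ = (14.2 − 9.8) / 0.6333 = 4.4/0.6333 = 6.948 cmH2O·s/L.
C = Vt/(Pplat − PEEP) = 415.0 / (9.8 − 3) = 415.0/6.8 = 61.029 mL/cmH2O.
τ = R × C = 6.948 × 0.06103 L/cmH2O = 0.424 s.
Fraction remaining = e^(−Te/τ) = e^(−0.66/0.424) = 0.2109; trapped volume = 415.0 × 0.2109 = 87.524 mL.
Additional alveolar pressure from trapping ≈ V_trapped / C = 87.524 / 61.029 = 1.434 cmH2O.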